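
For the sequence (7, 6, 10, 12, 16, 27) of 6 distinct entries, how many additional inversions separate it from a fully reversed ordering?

14

Maximum inversions for 6 distinct elements is C(6, 2) = 6·5/2 = 15.
Current inversions — for each element, count later smaller elements:
7: 1
6: 0
10: 0
12: 0
16: 0
27: 0
Current total: 1 + 0 + 0 + 0 + 0 + 0 = 1
Shortfall: 15 − 1 = 14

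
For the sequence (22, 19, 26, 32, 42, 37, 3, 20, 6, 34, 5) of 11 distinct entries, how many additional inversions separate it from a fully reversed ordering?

24 inversions short

Maximum inversions for 11 distinct elements is C(11, 2) = 11·10/2 = 55.
Current inversions — for each element, count later smaller elements:
22: 5
19: 3
26: 4
32: 4
42: 6
37: 5
3: 0
20: 2
6: 1
34: 1
5: 0
Current total: 5 + 3 + 4 + 4 + 6 + 5 + 0 + 2 + 1 + 1 + 0 = 31
Shortfall: 55 − 31 = 24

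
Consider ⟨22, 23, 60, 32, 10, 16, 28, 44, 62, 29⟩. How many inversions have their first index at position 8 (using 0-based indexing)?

1 such element

The element at index 8 is 62.
Elements after it: 29
Those smaller than 62: 29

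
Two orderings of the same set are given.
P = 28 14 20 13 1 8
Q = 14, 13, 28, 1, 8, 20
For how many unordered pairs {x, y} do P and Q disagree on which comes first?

5

Assign each item its position (1..6) in the first ordering, then rewrite the second ordering as that position sequence:
positions: 28→1, 14→2, 20→3, 13→4, 1→5, 8→6
second ordering as positions: [2, 4, 1, 5, 6, 3]
Discordant pairs = inversions in this position sequence.
2: 1 → 1
4: 1, 3 → 2
1: 0
5: 3 → 1
6: 3 → 1
3: 0
Total: 1 + 2 + 0 + 1 + 1 + 0 = 5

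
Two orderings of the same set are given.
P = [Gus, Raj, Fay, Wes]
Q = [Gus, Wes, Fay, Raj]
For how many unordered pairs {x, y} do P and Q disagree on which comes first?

3

Assign each item its position (1..4) in the first ordering, then rewrite the second ordering as that position sequence:
positions: Gus→1, Raj→2, Fay→3, Wes→4
second ordering as positions: [1, 4, 3, 2]
Discordant pairs = inversions in this position sequence.
1: 0
4: 3, 2 → 2
3: 2 → 1
2: 0
Total: 0 + 2 + 1 + 0 = 3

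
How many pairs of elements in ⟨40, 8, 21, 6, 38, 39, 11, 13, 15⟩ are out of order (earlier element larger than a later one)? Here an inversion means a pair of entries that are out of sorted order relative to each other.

19

Sweep left to right; for each value list the smaller values that follow it:
40: 8
8: 1
21: 4
6: 0
38: 3
39: 3
11: 0
13: 0
15: 0
Sum: 8 + 1 + 4 + 0 + 3 + 3 + 0 + 0 + 0 = 19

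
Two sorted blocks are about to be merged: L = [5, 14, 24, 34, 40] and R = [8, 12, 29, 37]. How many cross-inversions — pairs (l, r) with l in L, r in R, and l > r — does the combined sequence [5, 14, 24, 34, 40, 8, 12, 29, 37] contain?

For each element r of the right run, count left-run elements greater than r:
r = 8: 14, 24, 34, 40 → 4
r = 12: 14, 24, 34, 40 → 4
r = 29: 34, 40 → 2
r = 37: 40 → 1
Cross-inversions: 4 + 4 + 2 + 1 = 11

11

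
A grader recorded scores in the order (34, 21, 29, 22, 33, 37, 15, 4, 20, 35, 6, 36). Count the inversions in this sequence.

35

Element-by-element contributions:
34 → 21, 29, 22, 33, 15, 4, 20, 6 → 8
21 → 15, 4, 20, 6 → 4
29 → 22, 15, 4, 20, 6 → 5
22 → 15, 4, 20, 6 → 4
33 → 15, 4, 20, 6 → 4
37 → 15, 4, 20, 35, 6, 36 → 6
15 → 4, 6 → 2
4 → none → 0
20 → 6 → 1
35 → 6 → 1
6 → none → 0
36 → none → 0
Sum: 8 + 4 + 5 + 4 + 4 + 6 + 2 + 0 + 1 + 1 + 0 + 0 = 35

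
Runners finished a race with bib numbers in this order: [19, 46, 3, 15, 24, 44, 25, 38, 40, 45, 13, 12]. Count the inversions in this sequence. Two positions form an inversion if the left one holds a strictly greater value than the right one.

32

Sweep left to right; for each value list the smaller values that follow it:
19 → 3, 15, 13, 12 → 4
46 → 3, 15, 24, 44, 25, 38, 40, 45, 13, 12 → 10
3 → none → 0
15 → 13, 12 → 2
24 → 13, 12 → 2
44 → 25, 38, 40, 13, 12 → 5
25 → 13, 12 → 2
38 → 13, 12 → 2
40 → 13, 12 → 2
45 → 13, 12 → 2
13 → 12 → 1
12 → none → 0
Sum: 4 + 10 + 0 + 2 + 2 + 5 + 2 + 2 + 2 + 2 + 1 + 0 = 32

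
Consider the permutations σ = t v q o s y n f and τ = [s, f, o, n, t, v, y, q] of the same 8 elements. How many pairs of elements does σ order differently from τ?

Assign each item its position (1..8) in the first ordering, then rewrite the second ordering as that position sequence:
positions: t→1, v→2, q→3, o→4, s→5, y→6, n→7, f→8
second ordering as positions: [5, 8, 4, 7, 1, 2, 6, 3]
Discordant pairs = inversions in this position sequence.
5: 4, 1, 2, 3 → 4
8: 4, 7, 1, 2, 6, 3 → 6
4: 1, 2, 3 → 3
7: 1, 2, 6, 3 → 4
1: 0
2: 0
6: 3 → 1
3: 0
Total: 4 + 6 + 3 + 4 + 0 + 0 + 1 + 0 = 18

There are 18 discordant pairs.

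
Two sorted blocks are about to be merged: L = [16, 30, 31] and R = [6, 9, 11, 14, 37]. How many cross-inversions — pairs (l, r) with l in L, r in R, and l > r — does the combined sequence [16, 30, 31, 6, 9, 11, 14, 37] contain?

For each element r of the right run, count left-run elements greater than r:
r = 6: 16, 30, 31 → 3
r = 9: 16, 30, 31 → 3
r = 11: 16, 30, 31 → 3
r = 14: 16, 30, 31 → 3
r = 37: none → 0
Cross-inversions: 3 + 3 + 3 + 3 + 0 = 12

12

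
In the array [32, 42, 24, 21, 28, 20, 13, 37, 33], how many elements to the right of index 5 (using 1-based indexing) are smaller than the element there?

2

The element at index 5 is 28.
Elements after it: 20, 13, 37, 33
Those smaller than 28: 20, 13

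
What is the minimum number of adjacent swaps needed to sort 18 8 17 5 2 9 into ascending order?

Each adjacent swap fixes exactly one inversion, so the minimum swap count equals the number of inversions.
Count inversions — for each element, later elements that are smaller:
18: 8, 17, 5, 2, 9 → 5
8: 5, 2 → 2
17: 5, 2, 9 → 3
5: 2 → 1
2: none → 0
9: none → 0
Total inversions: 5 + 2 + 3 + 1 + 0 + 0 = 11

There are 11 swaps.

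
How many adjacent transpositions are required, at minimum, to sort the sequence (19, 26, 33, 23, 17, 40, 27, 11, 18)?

21 adjacent swaps

Each adjacent swap fixes exactly one inversion, so the minimum swap count equals the number of inversions.
Count inversions — for each element, later elements that are smaller:
19: 17, 11, 18 → 3
26: 23, 17, 11, 18 → 4
33: 23, 17, 27, 11, 18 → 5
23: 17, 11, 18 → 3
17: 11 → 1
40: 27, 11, 18 → 3
27: 11, 18 → 2
11: none → 0
18: none → 0
Total inversions: 3 + 4 + 5 + 3 + 1 + 3 + 2 + 0 + 0 = 21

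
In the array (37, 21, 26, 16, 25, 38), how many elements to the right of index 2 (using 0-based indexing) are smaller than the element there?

2 such elements

The element at index 2 is 26.
Elements after it: 16, 25, 38
Those smaller than 26: 16, 25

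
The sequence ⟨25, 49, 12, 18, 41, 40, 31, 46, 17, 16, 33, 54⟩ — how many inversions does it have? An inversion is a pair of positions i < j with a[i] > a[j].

30 inversions

Count, for each position, how many later elements it exceeds:
25 → 12, 18, 17, 16 → 4
49 → 12, 18, 41, 40, 31, 46, 17, 16, 33 → 9
12 → none → 0
18 → 17, 16 → 2
41 → 40, 31, 17, 16, 33 → 5
40 → 31, 17, 16, 33 → 4
31 → 17, 16 → 2
46 → 17, 16, 33 → 3
17 → 16 → 1
16 → none → 0
33 → none → 0
54 → none → 0
Sum: 4 + 9 + 0 + 2 + 5 + 4 + 2 + 3 + 1 + 0 + 0 + 0 = 30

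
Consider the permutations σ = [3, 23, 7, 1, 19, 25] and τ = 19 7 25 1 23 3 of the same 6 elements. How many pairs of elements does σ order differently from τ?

Discordant pairs: 12

Assign each item its position (1..6) in the first ordering, then rewrite the second ordering as that position sequence:
positions: 3→1, 23→2, 7→3, 1→4, 19→5, 25→6
second ordering as positions: [5, 3, 6, 4, 2, 1]
Discordant pairs = inversions in this position sequence.
5: 3, 4, 2, 1 → 4
3: 2, 1 → 2
6: 4, 2, 1 → 3
4: 2, 1 → 2
2: 1 → 1
1: 0
Total: 4 + 2 + 3 + 2 + 1 + 0 = 12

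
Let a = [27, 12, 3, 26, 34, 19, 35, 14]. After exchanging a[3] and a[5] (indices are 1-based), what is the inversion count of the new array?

15

Positions 3 and 5 hold 3 and 34; after swapping, the array is [27, 12, 34, 26, 3, 19, 35, 14].
Count, for each position, how many later elements it exceeds:
27 → 12, 26, 3, 19, 14 → 5
12 → 3 → 1
34 → 26, 3, 19, 14 → 4
26 → 3, 19, 14 → 3
3 → none → 0
19 → 14 → 1
35 → 14 → 1
14 → none → 0
Sum: 5 + 1 + 4 + 3 + 0 + 1 + 1 + 0 = 15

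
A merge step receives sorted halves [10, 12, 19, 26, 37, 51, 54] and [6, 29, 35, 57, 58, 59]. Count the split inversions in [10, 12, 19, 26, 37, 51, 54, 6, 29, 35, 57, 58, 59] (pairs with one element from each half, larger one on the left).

13 split inversions

For each element r of the right run, count left-run elements greater than r:
r = 6: 10, 12, 19, 26, 37, 51, 54 → 7
r = 29: 37, 51, 54 → 3
r = 35: 37, 51, 54 → 3
r = 57: none → 0
r = 58: none → 0
r = 59: none → 0
Cross-inversions: 7 + 3 + 3 + 0 + 0 + 0 = 13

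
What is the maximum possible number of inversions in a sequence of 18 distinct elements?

There are 153 inversions.

A reversed (strictly descending) arrangement makes every pair an inversion, giving C(18, 2) inversions.
C(18, 2) = 18·17/2 = 153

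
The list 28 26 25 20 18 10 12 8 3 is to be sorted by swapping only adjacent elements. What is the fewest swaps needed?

Each adjacent swap fixes exactly one inversion, so the minimum swap count equals the number of inversions.
Count inversions — for each element, later elements that are smaller:
28: 26, 25, 20, 18, 10, 12, 8, 3 → 8
26: 25, 20, 18, 10, 12, 8, 3 → 7
25: 20, 18, 10, 12, 8, 3 → 6
20: 18, 10, 12, 8, 3 → 5
18: 10, 12, 8, 3 → 4
10: 8, 3 → 2
12: 8, 3 → 2
8: 3 → 1
3: none → 0
Total inversions: 8 + 7 + 6 + 5 + 4 + 2 + 2 + 1 + 0 = 35

35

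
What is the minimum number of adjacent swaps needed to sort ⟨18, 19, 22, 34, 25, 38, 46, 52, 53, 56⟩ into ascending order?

Adjacent swaps: 1

Minimum adjacent swaps = number of inversions (each swap of adjacent out-of-order elements removes one inversion and no swap can remove more).
Count inversions — for each element, later elements that are smaller:
18: none → 0
19: none → 0
22: none → 0
34: 25 → 1
25: none → 0
38: none → 0
46: none → 0
52: none → 0
53: none → 0
56: none → 0
Total inversions: 0 + 0 + 0 + 1 + 0 + 0 + 0 + 0 + 0 + 0 = 1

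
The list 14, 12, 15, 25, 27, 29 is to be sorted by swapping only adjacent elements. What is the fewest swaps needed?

The minimum number of adjacent swaps to sort an array equals its inversion count, since every such swap removes exactly one inversion.
Count inversions — for each element, later elements that are smaller:
14: 12 → 1
12: none → 0
15: none → 0
25: none → 0
27: none → 0
29: none → 0
Total inversions: 1 + 0 + 0 + 0 + 0 + 0 = 1

Swaps: 1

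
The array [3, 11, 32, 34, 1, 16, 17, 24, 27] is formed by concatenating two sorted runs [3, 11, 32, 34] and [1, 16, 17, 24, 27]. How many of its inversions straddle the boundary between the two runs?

Take each right-half value and tally the left-half values above it:
r = 1: 3, 11, 32, 34 → 4
r = 16: 32, 34 → 2
r = 17: 32, 34 → 2
r = 24: 32, 34 → 2
r = 27: 32, 34 → 2
Cross-inversions: 4 + 2 + 2 + 2 + 2 = 12

Cross-inversions: 12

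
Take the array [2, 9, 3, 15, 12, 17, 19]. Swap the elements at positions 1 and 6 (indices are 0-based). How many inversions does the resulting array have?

Positions 1 and 6 hold 9 and 19; after swapping, the array is [2, 19, 3, 15, 12, 17, 9].
For each element, count later entries that are smaller:
2: 0
19: 5
3: 0
15: 2
12: 1
17: 1
9: 0
Sum: 0 + 5 + 0 + 2 + 1 + 1 + 0 = 9

9 inversions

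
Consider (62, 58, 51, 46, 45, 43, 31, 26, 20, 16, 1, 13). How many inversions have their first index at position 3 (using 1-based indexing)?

The element at index 3 is 51.
Elements after it: 46, 45, 43, 31, 26, 20, 16, 1, 13
Those smaller than 51: 46, 45, 43, 31, 26, 20, 16, 1, 13

9 such elements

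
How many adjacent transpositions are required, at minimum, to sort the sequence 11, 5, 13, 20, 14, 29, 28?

3

The minimum number of adjacent swaps to sort an array equals its inversion count, since every such swap removes exactly one inversion.
Count inversions — for each element, later elements that are smaller:
11: 5 → 1
5: none → 0
13: none → 0
20: 14 → 1
14: none → 0
29: 28 → 1
28: none → 0
Total inversions: 1 + 0 + 0 + 1 + 0 + 1 + 0 = 3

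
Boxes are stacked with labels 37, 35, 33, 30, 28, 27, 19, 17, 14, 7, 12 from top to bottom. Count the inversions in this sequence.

Count, for each position, how many later elements it exceeds:
37: 10
35: 9
33: 8
30: 7
28: 6
27: 5
19: 4
17: 3
14: 2
7: 0
12: 0
Sum: 10 + 9 + 8 + 7 + 6 + 5 + 4 + 3 + 2 + 0 + 0 = 54

Inversions: 54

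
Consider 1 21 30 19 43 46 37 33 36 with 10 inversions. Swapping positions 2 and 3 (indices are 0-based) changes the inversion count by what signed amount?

-1

Positions 2 and 3 hold 30 and 19; after swapping, the array is [1, 21, 19, 30, 43, 46, 37, 33, 36].
Element-by-element contributions:
1: 0
21: 1
19: 0
30: 0
43: 3
46: 3
37: 2
33: 0
36: 0
Sum: 0 + 1 + 0 + 0 + 3 + 3 + 2 + 0 + 0 = 9
Change: 9 − 10 = -1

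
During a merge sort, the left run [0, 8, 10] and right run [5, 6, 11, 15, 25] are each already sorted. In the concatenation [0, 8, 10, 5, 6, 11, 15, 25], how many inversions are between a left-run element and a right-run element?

Take each right-half value and tally the left-half values above it:
r = 5: 8, 10 → 2
r = 6: 8, 10 → 2
r = 11: none → 0
r = 15: none → 0
r = 25: none → 0
Cross-inversions: 2 + 2 + 0 + 0 + 0 = 4

4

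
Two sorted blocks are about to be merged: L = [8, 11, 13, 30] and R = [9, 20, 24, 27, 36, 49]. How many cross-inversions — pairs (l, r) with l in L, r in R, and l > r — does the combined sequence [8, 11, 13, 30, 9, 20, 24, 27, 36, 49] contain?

6 split inversions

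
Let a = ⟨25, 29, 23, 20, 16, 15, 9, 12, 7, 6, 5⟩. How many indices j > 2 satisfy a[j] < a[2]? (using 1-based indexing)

The element at index 2 is 29.
Elements after it: 23, 20, 16, 15, 9, 12, 7, 6, 5
Those smaller than 29: 23, 20, 16, 15, 9, 12, 7, 6, 5

9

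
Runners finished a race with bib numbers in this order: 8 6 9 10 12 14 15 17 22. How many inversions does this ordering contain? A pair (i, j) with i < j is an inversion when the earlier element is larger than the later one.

Sweep left to right; for each value list the smaller values that follow it:
8 → 6 → 1
6 → none → 0
9 → none → 0
10 → none → 0
12 → none → 0
14 → none → 0
15 → none → 0
17 → none → 0
22 → none → 0
Sum: 1 + 0 + 0 + 0 + 0 + 0 + 0 + 0 + 0 = 1

1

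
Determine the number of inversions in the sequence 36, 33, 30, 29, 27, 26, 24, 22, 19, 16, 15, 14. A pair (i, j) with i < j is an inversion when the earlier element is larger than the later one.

For each element, count later entries that are smaller:
36 → 33, 30, 29, 27, 26, 24, 22, 19, 16, 15, 14 → 11
33 → 30, 29, 27, 26, 24, 22, 19, 16, 15, 14 → 10
30 → 29, 27, 26, 24, 22, 19, 16, 15, 14 → 9
29 → 27, 26, 24, 22, 19, 16, 15, 14 → 8
27 → 26, 24, 22, 19, 16, 15, 14 → 7
26 → 24, 22, 19, 16, 15, 14 → 6
24 → 22, 19, 16, 15, 14 → 5
22 → 19, 16, 15, 14 → 4
19 → 16, 15, 14 → 3
16 → 15, 14 → 2
15 → 14 → 1
14 → none → 0
Sum: 11 + 10 + 9 + 8 + 7 + 6 + 5 + 4 + 3 + 2 + 1 + 0 = 66

66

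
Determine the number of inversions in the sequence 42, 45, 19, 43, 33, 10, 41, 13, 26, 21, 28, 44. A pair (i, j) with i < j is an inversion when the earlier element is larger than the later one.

37 inversions

Count, for each position, how many later elements it exceeds:
42 → 19, 33, 10, 41, 13, 26, 21, 28 → 8
45 → 19, 43, 33, 10, 41, 13, 26, 21, 28, 44 → 10
19 → 10, 13 → 2
43 → 33, 10, 41, 13, 26, 21, 28 → 7
33 → 10, 13, 26, 21, 28 → 5
10 → none → 0
41 → 13, 26, 21, 28 → 4
13 → none → 0
26 → 21 → 1
21 → none → 0
28 → none → 0
44 → none → 0
Sum: 8 + 10 + 2 + 7 + 5 + 0 + 4 + 0 + 1 + 0 + 0 + 0 = 37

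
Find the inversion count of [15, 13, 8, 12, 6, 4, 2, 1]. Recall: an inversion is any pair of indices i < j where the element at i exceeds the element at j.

For each element, count later entries that are smaller:
15: 7
13: 6
8: 4
12: 4
6: 3
4: 2
2: 1
1: 0
Sum: 7 + 6 + 4 + 4 + 3 + 2 + 1 + 0 = 27

27 inversions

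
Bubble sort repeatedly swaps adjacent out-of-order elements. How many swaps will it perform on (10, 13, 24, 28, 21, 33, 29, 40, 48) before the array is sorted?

The minimum number of adjacent swaps to sort an array equals its inversion count, since every such swap removes exactly one inversion.
Count inversions — for each element, later elements that are smaller:
10: none → 0
13: none → 0
24: 21 → 1
28: 21 → 1
21: none → 0
33: 29 → 1
29: none → 0
40: none → 0
48: none → 0
Total inversions: 0 + 0 + 1 + 1 + 0 + 1 + 0 + 0 + 0 = 3

Swaps: 3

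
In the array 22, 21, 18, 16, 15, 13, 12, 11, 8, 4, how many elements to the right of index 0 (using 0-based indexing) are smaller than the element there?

9

The element at index 0 is 22.
Elements after it: 21, 18, 16, 15, 13, 12, 11, 8, 4
Those smaller than 22: 21, 18, 16, 15, 13, 12, 11, 8, 4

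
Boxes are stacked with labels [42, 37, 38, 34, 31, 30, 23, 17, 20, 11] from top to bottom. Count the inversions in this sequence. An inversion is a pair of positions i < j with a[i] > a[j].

For each element, count later entries that are smaller:
42 → 37, 38, 34, 31, 30, 23, 17, 20, 11 → 9
37 → 34, 31, 30, 23, 17, 20, 11 → 7
38 → 34, 31, 30, 23, 17, 20, 11 → 7
34 → 31, 30, 23, 17, 20, 11 → 6
31 → 30, 23, 17, 20, 11 → 5
30 → 23, 17, 20, 11 → 4
23 → 17, 20, 11 → 3
17 → 11 → 1
20 → 11 → 1
11 → none → 0
Sum: 9 + 7 + 7 + 6 + 5 + 4 + 3 + 1 + 1 + 0 = 43

43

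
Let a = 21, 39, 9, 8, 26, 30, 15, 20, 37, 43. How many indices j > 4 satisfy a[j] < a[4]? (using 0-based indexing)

2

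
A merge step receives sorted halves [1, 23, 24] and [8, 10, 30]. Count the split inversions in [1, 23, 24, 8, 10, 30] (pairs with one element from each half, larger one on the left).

4

For each element r of the right run, count left-run elements greater than r:
r = 8: 23, 24 → 2
r = 10: 23, 24 → 2
r = 30: none → 0
Cross-inversions: 2 + 2 + 0 = 4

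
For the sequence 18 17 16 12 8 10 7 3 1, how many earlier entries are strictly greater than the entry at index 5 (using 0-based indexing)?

4

The element at index 5 is 10.
Elements before it: 18, 17, 16, 12, 8
Those larger than 10: 18, 17, 16, 12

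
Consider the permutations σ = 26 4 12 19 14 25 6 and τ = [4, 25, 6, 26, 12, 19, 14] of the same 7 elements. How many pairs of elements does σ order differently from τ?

9 discordant pairs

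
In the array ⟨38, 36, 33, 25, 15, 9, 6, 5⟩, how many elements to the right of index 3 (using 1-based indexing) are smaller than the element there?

5

The element at index 3 is 33.
Elements after it: 25, 15, 9, 6, 5
Those smaller than 33: 25, 15, 9, 6, 5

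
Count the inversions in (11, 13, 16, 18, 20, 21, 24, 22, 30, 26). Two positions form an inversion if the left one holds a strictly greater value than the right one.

There are 2 inversions.

Element-by-element contributions:
11 → none → 0
13 → none → 0
16 → none → 0
18 → none → 0
20 → none → 0
21 → none → 0
24 → 22 → 1
22 → none → 0
30 → 26 → 1
26 → none → 0
Sum: 0 + 0 + 0 + 0 + 0 + 0 + 1 + 0 + 1 + 0 = 2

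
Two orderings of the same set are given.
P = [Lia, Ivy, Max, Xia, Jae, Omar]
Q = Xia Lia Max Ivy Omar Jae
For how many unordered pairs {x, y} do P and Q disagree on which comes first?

Disagreeing pairs: 5

Assign each item its position (1..6) in the first ordering, then rewrite the second ordering as that position sequence:
positions: Lia→1, Ivy→2, Max→3, Xia→4, Jae→5, Omar→6
second ordering as positions: [4, 1, 3, 2, 6, 5]
Discordant pairs = inversions in this position sequence.
4: 1, 3, 2 → 3
1: 0
3: 2 → 1
2: 0
6: 5 → 1
5: 0
Total: 3 + 0 + 1 + 0 + 1 + 0 = 5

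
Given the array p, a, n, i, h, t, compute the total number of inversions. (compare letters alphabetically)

For each element, count later entries that are smaller:
p: 4
a: 0
n: 2
i: 1
h: 0
t: 0
Sum: 4 + 0 + 2 + 1 + 0 + 0 = 7

Inversions: 7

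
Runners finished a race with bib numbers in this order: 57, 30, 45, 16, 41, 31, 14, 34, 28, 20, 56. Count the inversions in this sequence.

Out-of-order pairs: 33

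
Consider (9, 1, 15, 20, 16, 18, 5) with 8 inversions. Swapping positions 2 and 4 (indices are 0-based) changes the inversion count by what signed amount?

+1

Positions 2 and 4 hold 15 and 16; after swapping, the array is [9, 1, 16, 20, 15, 18, 5].
Sweep left to right; for each value list the smaller values that follow it:
9 → 1, 5 → 2
1 → none → 0
16 → 15, 5 → 2
20 → 15, 18, 5 → 3
15 → 5 → 1
18 → 5 → 1
5 → none → 0
Sum: 2 + 0 + 2 + 3 + 1 + 1 + 0 = 9
Change: 9 − 8 = +1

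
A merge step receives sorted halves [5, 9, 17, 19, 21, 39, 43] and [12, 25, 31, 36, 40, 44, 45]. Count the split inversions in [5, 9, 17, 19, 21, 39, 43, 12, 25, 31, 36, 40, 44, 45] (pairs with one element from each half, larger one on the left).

Take each right-half value and tally the left-half values above it:
r = 12: 17, 19, 21, 39, 43 → 5
r = 25: 39, 43 → 2
r = 31: 39, 43 → 2
r = 36: 39, 43 → 2
r = 40: 43 → 1
r = 44: none → 0
r = 45: none → 0
Cross-inversions: 5 + 2 + 2 + 2 + 1 + 0 + 0 = 12

12 cross-inversions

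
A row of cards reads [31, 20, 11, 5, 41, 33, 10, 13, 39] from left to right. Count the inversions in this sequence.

Count, for each position, how many later elements it exceeds:
31: 5
20: 4
11: 2
5: 0
41: 4
33: 2
10: 0
13: 0
39: 0
Sum: 5 + 4 + 2 + 0 + 4 + 2 + 0 + 0 + 0 = 17

There are 17 out-of-order pairs.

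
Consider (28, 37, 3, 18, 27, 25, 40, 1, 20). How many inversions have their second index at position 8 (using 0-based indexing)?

5

The element at index 8 is 20.
Elements before it: 28, 37, 3, 18, 27, 25, 40, 1
Those larger than 20: 28, 37, 27, 25, 40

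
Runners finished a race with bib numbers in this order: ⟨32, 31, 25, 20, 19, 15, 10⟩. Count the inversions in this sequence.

Element-by-element contributions:
32 → 31, 25, 20, 19, 15, 10 → 6
31 → 25, 20, 19, 15, 10 → 5
25 → 20, 19, 15, 10 → 4
20 → 19, 15, 10 → 3
19 → 15, 10 → 2
15 → 10 → 1
10 → none → 0
Sum: 6 + 5 + 4 + 3 + 2 + 1 + 0 = 21

21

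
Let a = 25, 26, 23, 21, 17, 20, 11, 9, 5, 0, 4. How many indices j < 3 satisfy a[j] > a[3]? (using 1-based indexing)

2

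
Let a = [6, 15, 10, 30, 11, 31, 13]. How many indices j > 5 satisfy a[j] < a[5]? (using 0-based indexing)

The element at index 5 is 31.
Elements after it: 13
Those smaller than 31: 13

1 such element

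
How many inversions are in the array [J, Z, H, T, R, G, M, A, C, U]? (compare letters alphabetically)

28

Element-by-element contributions:
J: 4
Z: 8
H: 3
T: 5
R: 4
G: 2
M: 2
A: 0
C: 0
U: 0
Sum: 4 + 8 + 3 + 5 + 4 + 2 + 2 + 0 + 0 + 0 = 28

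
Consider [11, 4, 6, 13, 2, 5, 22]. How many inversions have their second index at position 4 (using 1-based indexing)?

0

The element at index 4 is 13.
Elements before it: 11, 4, 6
None of them are larger than 13.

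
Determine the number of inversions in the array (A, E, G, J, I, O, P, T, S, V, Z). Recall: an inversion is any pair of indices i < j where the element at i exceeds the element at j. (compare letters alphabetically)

Element-by-element contributions:
A: 0
E: 0
G: 0
J: 1
I: 0
O: 0
P: 0
T: 1
S: 0
V: 0
Z: 0
Sum: 0 + 0 + 0 + 1 + 0 + 0 + 0 + 1 + 0 + 0 + 0 = 2

2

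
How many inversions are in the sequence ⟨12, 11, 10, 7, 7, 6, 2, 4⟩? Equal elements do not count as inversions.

For each element, count later entries that are smaller:
12: 7
11: 6
10: 5
7: 3
7: 3
6: 2
2: 0
4: 0
Sum: 7 + 6 + 5 + 3 + 3 + 2 + 0 + 0 = 26

26 inversions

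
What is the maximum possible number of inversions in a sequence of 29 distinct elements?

406 inversions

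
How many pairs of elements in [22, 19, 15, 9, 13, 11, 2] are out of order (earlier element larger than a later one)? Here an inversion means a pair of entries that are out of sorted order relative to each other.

19 inversions

Element-by-element contributions:
22: 6
19: 5
15: 4
9: 1
13: 2
11: 1
2: 0
Sum: 6 + 5 + 4 + 1 + 2 + 1 + 0 = 19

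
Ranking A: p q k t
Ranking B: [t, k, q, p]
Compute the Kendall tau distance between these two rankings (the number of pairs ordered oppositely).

6 discordant pairs

Assign each item its position (1..4) in the first ordering, then rewrite the second ordering as that position sequence:
positions: p→1, q→2, k→3, t→4
second ordering as positions: [4, 3, 2, 1]
Discordant pairs = inversions in this position sequence.
4: 3, 2, 1 → 3
3: 2, 1 → 2
2: 1 → 1
1: 0
Total: 3 + 2 + 1 + 0 = 6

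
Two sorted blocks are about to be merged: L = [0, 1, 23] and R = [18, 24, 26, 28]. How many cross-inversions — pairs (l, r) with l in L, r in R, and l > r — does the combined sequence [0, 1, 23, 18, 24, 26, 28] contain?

There is 1 split inversion.

For each element r of the right run, count left-run elements greater than r:
r = 18: 23 → 1
r = 24: none → 0
r = 26: none → 0
r = 28: none → 0
Cross-inversions: 1 + 0 + 0 + 0 = 1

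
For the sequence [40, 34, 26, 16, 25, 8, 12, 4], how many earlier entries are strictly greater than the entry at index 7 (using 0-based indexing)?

7 such elements

The element at index 7 is 4.
Elements before it: 40, 34, 26, 16, 25, 8, 12
Those larger than 4: 40, 34, 26, 16, 25, 8, 12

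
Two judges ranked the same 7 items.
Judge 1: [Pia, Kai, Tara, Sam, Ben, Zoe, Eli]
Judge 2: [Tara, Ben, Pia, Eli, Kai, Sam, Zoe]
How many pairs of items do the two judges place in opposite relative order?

Discordant pairs: 8

Assign each item its position (1..7) in the first ordering, then rewrite the second ordering as that position sequence:
positions: Pia→1, Kai→2, Tara→3, Sam→4, Ben→5, Zoe→6, Eli→7
second ordering as positions: [3, 5, 1, 7, 2, 4, 6]
Discordant pairs = inversions in this position sequence.
3: 1, 2 → 2
5: 1, 2, 4 → 3
1: 0
7: 2, 4, 6 → 3
2: 0
4: 0
6: 0
Total: 2 + 3 + 0 + 3 + 0 + 0 + 0 = 8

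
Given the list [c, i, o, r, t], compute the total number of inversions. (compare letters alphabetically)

There are 0 out-of-order pairs.

Out-of-order index pairs (0-indexed):
(none)
That's 0 pairs.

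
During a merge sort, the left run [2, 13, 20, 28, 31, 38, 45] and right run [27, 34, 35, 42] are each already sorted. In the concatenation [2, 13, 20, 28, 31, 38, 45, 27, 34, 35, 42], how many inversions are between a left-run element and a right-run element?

9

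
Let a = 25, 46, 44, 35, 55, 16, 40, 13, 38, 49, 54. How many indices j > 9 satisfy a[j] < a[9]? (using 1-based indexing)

0 such elements

The element at index 9 is 38.
Elements after it: 49, 54
None of them are smaller than 38.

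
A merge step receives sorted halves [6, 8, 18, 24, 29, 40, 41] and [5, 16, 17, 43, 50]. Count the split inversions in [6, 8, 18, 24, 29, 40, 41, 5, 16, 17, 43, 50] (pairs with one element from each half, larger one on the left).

Count, for every r in R, how many entries of L exceed r:
r = 5: 6, 8, 18, 24, 29, 40, 41 → 7
r = 16: 18, 24, 29, 40, 41 → 5
r = 17: 18, 24, 29, 40, 41 → 5
r = 43: none → 0
r = 50: none → 0
Cross-inversions: 7 + 5 + 5 + 0 + 0 = 17

17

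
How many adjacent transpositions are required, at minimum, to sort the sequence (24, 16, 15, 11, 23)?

7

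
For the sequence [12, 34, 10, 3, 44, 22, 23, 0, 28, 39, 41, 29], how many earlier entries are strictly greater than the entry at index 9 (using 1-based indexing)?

The element at index 9 is 28.
Elements before it: 12, 34, 10, 3, 44, 22, 23, 0
Those larger than 28: 34, 44

2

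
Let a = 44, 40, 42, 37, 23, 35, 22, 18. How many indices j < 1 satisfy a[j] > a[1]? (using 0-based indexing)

1 such element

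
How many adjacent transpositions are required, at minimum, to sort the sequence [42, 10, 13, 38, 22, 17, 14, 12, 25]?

The minimum number of adjacent swaps to sort an array equals its inversion count, since every such swap removes exactly one inversion.
Count inversions — for each element, later elements that are smaller:
42: 10, 13, 38, 22, 17, 14, 12, 25 → 8
10: none → 0
13: 12 → 1
38: 22, 17, 14, 12, 25 → 5
22: 17, 14, 12 → 3
17: 14, 12 → 2
14: 12 → 1
12: none → 0
25: none → 0
Total inversions: 8 + 0 + 1 + 5 + 3 + 2 + 1 + 0 + 0 = 20

20 adjacent swaps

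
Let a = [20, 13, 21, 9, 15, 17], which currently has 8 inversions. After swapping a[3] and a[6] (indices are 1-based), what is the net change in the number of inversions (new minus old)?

Positions 3 and 6 hold 21 and 17; after swapping, the array is [20, 13, 17, 9, 15, 21].
Sweep left to right; for each value list the smaller values that follow it:
20 → 13, 17, 9, 15 → 4
13 → 9 → 1
17 → 9, 15 → 2
9 → none → 0
15 → none → 0
21 → none → 0
Sum: 4 + 1 + 2 + 0 + 0 + 0 = 7
Change: 7 − 8 = -1

-1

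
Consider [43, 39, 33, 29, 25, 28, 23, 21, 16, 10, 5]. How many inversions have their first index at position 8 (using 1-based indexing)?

The element at index 8 is 21.
Elements after it: 16, 10, 5
Those smaller than 21: 16, 10, 5

3 such elements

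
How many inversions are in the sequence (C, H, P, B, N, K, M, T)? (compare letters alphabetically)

For each element, count later entries that are smaller:
C → B → 1
H → B → 1
P → B, N, K, M → 4
B → none → 0
N → K, M → 2
K → none → 0
M → none → 0
T → none → 0
Sum: 1 + 1 + 4 + 0 + 2 + 0 + 0 + 0 = 8

8 inversions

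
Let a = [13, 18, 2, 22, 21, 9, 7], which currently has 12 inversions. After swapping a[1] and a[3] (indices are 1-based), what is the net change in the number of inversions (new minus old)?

Positions 1 and 3 hold 13 and 2; after swapping, the array is [2, 18, 13, 22, 21, 9, 7].
Sweep left to right; for each value list the smaller values that follow it:
2 → none → 0
18 → 13, 9, 7 → 3
13 → 9, 7 → 2
22 → 21, 9, 7 → 3
21 → 9, 7 → 2
9 → 7 → 1
7 → none → 0
Sum: 0 + 3 + 2 + 3 + 2 + 1 + 0 = 11
Change: 11 − 12 = -1

-1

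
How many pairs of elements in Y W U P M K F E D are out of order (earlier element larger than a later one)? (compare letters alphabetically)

Element-by-element contributions:
Y: 8
W: 7
U: 6
P: 5
M: 4
K: 3
F: 2
E: 1
D: 0
Sum: 8 + 7 + 6 + 5 + 4 + 3 + 2 + 1 + 0 = 36

36 inversions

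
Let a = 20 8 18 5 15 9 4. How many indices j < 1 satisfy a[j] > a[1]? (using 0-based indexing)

The element at index 1 is 8.
Elements before it: 20
Those larger than 8: 20

1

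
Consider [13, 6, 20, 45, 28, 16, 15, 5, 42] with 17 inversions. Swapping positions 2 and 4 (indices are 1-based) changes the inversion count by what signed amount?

Positions 2 and 4 hold 6 and 45; after swapping, the array is [13, 45, 20, 6, 28, 16, 15, 5, 42].
For each element, count later entries that are smaller:
13 → 6, 5 → 2
45 → 20, 6, 28, 16, 15, 5, 42 → 7
20 → 6, 16, 15, 5 → 4
6 → 5 → 1
28 → 16, 15, 5 → 3
16 → 15, 5 → 2
15 → 5 → 1
5 → none → 0
42 → none → 0
Sum: 2 + 7 + 4 + 1 + 3 + 2 + 1 + 0 + 0 = 20
Change: 20 − 17 = +3

+3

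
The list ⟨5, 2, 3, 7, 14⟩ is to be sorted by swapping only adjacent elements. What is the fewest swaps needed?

2 adjacent swaps

The minimum number of adjacent swaps to sort an array equals its inversion count, since every such swap removes exactly one inversion.
Count inversions — for each element, later elements that are smaller:
5: 2, 3 → 2
2: none → 0
3: none → 0
7: none → 0
14: none → 0
Total inversions: 2 + 0 + 0 + 0 + 0 = 2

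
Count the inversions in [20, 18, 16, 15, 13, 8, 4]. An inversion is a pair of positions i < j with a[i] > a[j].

There are 21 inversions.

Sweep left to right; for each value list the smaller values that follow it:
20 → 18, 16, 15, 13, 8, 4 → 6
18 → 16, 15, 13, 8, 4 → 5
16 → 15, 13, 8, 4 → 4
15 → 13, 8, 4 → 3
13 → 8, 4 → 2
8 → 4 → 1
4 → none → 0
Sum: 6 + 5 + 4 + 3 + 2 + 1 + 0 = 21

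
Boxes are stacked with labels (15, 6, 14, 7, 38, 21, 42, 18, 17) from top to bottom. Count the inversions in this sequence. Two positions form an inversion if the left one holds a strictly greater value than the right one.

For each element, count later entries that are smaller:
15 → 6, 14, 7 → 3
6 → none → 0
14 → 7 → 1
7 → none → 0
38 → 21, 18, 17 → 3
21 → 18, 17 → 2
42 → 18, 17 → 2
18 → 17 → 1
17 → none → 0
Sum: 3 + 0 + 1 + 0 + 3 + 2 + 2 + 1 + 0 = 12

There are 12 out-of-order pairs.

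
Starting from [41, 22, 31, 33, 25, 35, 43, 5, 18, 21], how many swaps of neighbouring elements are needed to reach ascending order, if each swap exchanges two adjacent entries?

28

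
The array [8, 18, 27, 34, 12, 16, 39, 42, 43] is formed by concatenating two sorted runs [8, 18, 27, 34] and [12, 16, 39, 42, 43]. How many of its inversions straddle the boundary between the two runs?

There are 6 split inversions.

Count, for every r in R, how many entries of L exceed r:
r = 12: 18, 27, 34 → 3
r = 16: 18, 27, 34 → 3
r = 39: none → 0
r = 42: none → 0
r = 43: none → 0
Cross-inversions: 3 + 3 + 0 + 0 + 0 = 6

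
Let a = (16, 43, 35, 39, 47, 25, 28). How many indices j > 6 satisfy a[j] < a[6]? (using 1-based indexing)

0

The element at index 6 is 25.
Elements after it: 28
None of them are smaller than 25.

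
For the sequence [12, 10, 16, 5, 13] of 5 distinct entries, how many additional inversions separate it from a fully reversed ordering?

Maximum inversions for 5 distinct elements is C(5, 2) = 5·4/2 = 10.
Current inversions — for each element, count later smaller elements:
12: 2
10: 1
16: 2
5: 0
13: 0
Current total: 2 + 1 + 2 + 0 + 0 = 5
Shortfall: 10 − 5 = 5

5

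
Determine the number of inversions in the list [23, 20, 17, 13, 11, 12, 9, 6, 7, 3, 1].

For each element, count later entries that are smaller:
23 → 20, 17, 13, 11, 12, 9, 6, 7, 3, 1 → 10
20 → 17, 13, 11, 12, 9, 6, 7, 3, 1 → 9
17 → 13, 11, 12, 9, 6, 7, 3, 1 → 8
13 → 11, 12, 9, 6, 7, 3, 1 → 7
11 → 9, 6, 7, 3, 1 → 5
12 → 9, 6, 7, 3, 1 → 5
9 → 6, 7, 3, 1 → 4
6 → 3, 1 → 2
7 → 3, 1 → 2
3 → 1 → 1
1 → none → 0
Sum: 10 + 9 + 8 + 7 + 5 + 5 + 4 + 2 + 2 + 1 + 0 = 53

53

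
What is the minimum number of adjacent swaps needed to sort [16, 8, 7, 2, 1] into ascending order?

10

The minimum number of adjacent swaps to sort an array equals its inversion count, since every such swap removes exactly one inversion.
Count inversions — for each element, later elements that are smaller:
16: 8, 7, 2, 1 → 4
8: 7, 2, 1 → 3
7: 2, 1 → 2
2: 1 → 1
1: none → 0
Total inversions: 4 + 3 + 2 + 1 + 0 = 10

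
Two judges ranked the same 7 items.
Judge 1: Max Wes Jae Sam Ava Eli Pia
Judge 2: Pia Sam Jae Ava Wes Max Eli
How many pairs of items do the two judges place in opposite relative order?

14 discordant pairs

Assign each item its position (1..7) in the first ordering, then rewrite the second ordering as that position sequence:
positions: Max→1, Wes→2, Jae→3, Sam→4, Ava→5, Eli→6, Pia→7
second ordering as positions: [7, 4, 3, 5, 2, 1, 6]
Discordant pairs = inversions in this position sequence.
7: 4, 3, 5, 2, 1, 6 → 6
4: 3, 2, 1 → 3
3: 2, 1 → 2
5: 2, 1 → 2
2: 1 → 1
1: 0
6: 0
Total: 6 + 3 + 2 + 2 + 1 + 0 + 0 = 14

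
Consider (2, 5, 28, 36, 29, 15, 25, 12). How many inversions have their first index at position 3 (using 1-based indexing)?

3

The element at index 3 is 28.
Elements after it: 36, 29, 15, 25, 12
Those smaller than 28: 15, 25, 12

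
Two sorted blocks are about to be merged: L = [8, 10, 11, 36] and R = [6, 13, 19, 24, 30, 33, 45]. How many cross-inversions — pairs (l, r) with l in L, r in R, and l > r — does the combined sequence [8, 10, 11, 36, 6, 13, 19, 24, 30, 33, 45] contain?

9

For each element r of the right run, count left-run elements greater than r:
r = 6: 8, 10, 11, 36 → 4
r = 13: 36 → 1
r = 19: 36 → 1
r = 24: 36 → 1
r = 30: 36 → 1
r = 33: 36 → 1
r = 45: none → 0
Cross-inversions: 4 + 1 + 1 + 1 + 1 + 1 + 0 = 9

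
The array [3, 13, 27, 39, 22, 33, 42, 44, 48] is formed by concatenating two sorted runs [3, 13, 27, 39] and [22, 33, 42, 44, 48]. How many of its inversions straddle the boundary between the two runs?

3

Take each right-half value and tally the left-half values above it:
r = 22: 27, 39 → 2
r = 33: 39 → 1
r = 42: none → 0
r = 44: none → 0
r = 48: none → 0
Cross-inversions: 2 + 1 + 0 + 0 + 0 = 3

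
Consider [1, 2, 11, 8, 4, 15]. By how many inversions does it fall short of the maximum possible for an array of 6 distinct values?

12 inversions short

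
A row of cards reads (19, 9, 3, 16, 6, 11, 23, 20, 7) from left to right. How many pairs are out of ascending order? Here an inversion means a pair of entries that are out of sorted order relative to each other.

16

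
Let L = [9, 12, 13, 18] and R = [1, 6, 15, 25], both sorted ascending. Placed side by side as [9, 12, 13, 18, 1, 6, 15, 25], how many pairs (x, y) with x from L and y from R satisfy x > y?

9 split inversions

For each element r of the right run, count left-run elements greater than r:
r = 1: 9, 12, 13, 18 → 4
r = 6: 9, 12, 13, 18 → 4
r = 15: 18 → 1
r = 25: none → 0
Cross-inversions: 4 + 4 + 1 + 0 = 9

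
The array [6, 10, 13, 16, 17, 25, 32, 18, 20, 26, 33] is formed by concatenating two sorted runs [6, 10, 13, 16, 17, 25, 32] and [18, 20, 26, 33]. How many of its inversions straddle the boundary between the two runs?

Split inversions: 5

Take each right-half value and tally the left-half values above it:
r = 18: 25, 32 → 2
r = 20: 25, 32 → 2
r = 26: 32 → 1
r = 33: none → 0
Cross-inversions: 2 + 2 + 1 + 0 = 5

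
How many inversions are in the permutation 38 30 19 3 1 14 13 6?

22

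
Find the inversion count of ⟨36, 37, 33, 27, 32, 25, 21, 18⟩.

Inversions: 26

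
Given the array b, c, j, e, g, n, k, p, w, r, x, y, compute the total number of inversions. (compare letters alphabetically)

Element-by-element contributions:
b → none → 0
c → none → 0
j → e, g → 2
e → none → 0
g → none → 0
n → k → 1
k → none → 0
p → none → 0
w → r → 1
r → none → 0
x → none → 0
y → none → 0
Sum: 0 + 0 + 2 + 0 + 0 + 1 + 0 + 0 + 1 + 0 + 0 + 0 = 4

4 out-of-order pairs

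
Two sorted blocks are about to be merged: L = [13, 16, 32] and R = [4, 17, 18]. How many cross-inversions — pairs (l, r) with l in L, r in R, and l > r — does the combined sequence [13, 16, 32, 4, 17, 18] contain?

5

For each element r of the right run, count left-run elements greater than r:
r = 4: 13, 16, 32 → 3
r = 17: 32 → 1
r = 18: 32 → 1
Cross-inversions: 3 + 1 + 1 = 5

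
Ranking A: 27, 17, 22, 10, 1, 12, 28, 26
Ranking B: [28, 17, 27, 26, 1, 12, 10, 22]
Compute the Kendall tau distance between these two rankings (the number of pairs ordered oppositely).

There are 16 discordant pairs.

Assign each item its position (1..8) in the first ordering, then rewrite the second ordering as that position sequence:
positions: 27→1, 17→2, 22→3, 10→4, 1→5, 12→6, 28→7, 26→8
second ordering as positions: [7, 2, 1, 8, 5, 6, 4, 3]
Discordant pairs = inversions in this position sequence.
7: 2, 1, 5, 6, 4, 3 → 6
2: 1 → 1
1: 0
8: 5, 6, 4, 3 → 4
5: 4, 3 → 2
6: 4, 3 → 2
4: 3 → 1
3: 0
Total: 6 + 1 + 0 + 4 + 2 + 2 + 1 + 0 = 16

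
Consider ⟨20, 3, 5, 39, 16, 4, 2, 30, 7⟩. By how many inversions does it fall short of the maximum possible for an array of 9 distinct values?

Maximum inversions for 9 distinct elements is C(9, 2) = 9·8/2 = 36.
Current inversions — for each element, count later smaller elements:
20: 6
3: 1
5: 2
39: 5
16: 3
4: 1
2: 0
30: 1
7: 0
Current total: 6 + 1 + 2 + 5 + 3 + 1 + 0 + 1 + 0 = 19
Shortfall: 36 − 19 = 17

17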